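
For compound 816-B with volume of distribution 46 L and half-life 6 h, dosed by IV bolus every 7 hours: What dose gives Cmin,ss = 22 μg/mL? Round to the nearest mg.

1260 mg

τ/t½ = 7/6 ≈ 1.1667, so f = (1/2)^(7/6) ≈ 0.445449.
Cmin,ss = (D/Vd)·f/(1−f), so D = Cmin,ss·Vd·(1−f)/f.
D = 22 × 46 × (1−f)/f ≈ 22 × 46 × 1.24493 ≈ 1259.87 mg.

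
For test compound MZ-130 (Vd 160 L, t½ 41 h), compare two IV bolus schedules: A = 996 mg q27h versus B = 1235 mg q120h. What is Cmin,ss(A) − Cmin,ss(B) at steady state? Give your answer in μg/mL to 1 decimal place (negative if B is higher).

Regimen A: f = (1/2)^(27/41) ≈ 0.6335; Cmin,ss = (996/160)·f/(1−f) ≈ 10.760 μg/mL.
Regimen B: f = (1/2)^(120/41) ≈ 0.1315; Cmin,ss = (1235/160)·f/(1−f) ≈ 1.169 μg/mL.
Difference ≈ 10.760 − 1.169 ≈ 9.591 μg/mL.

9.6 μg/mL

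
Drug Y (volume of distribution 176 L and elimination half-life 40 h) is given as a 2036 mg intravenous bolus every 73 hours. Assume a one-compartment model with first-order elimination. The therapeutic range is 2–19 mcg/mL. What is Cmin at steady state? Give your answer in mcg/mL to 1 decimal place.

τ/t½ = 73/40 ≈ 1.825, so fraction remaining f = (1/2)^(73/40) ≈ 0.2822.
Single-dose peak C₀ = D/Vd = 2036/176 ≈ 11.568 mcg/mL.
Steady-state trough Cmin,ss = C₀·f/(1−f) ≈ 11.568 × 0.2822/0.7178 ≈ 4.548 mcg/mL.
Trough 4.5 mcg/mL vs MEC 2 mcg/mL: adequate.

4.5 mcg/mL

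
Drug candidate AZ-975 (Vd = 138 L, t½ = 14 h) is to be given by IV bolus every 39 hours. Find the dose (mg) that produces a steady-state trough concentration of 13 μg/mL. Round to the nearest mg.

τ/t½ = 39/14 ≈ 2.7857, so f = (1/2)^(39/14) ≈ 0.145016.
Cmin,ss = (D/Vd)·f/(1−f), so D = Cmin,ss·Vd·(1−f)/f.
D = 13 × 138 × (1−f)/f ≈ 13 × 138 × 5.89579 ≈ 10577.05 mg.

10577 mg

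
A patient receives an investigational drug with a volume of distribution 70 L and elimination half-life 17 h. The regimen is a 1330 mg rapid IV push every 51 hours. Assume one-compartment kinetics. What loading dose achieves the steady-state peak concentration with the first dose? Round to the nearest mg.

f = (1/2)^(51/17) ≈ 0.125000; accumulation ratio R = 1/(1−f) ≈ 1.14286.
Loading dose to hit Cmax,ss on first dose: D_load = D_maint·R ≈ 1330 × 1.14286 ≈ 1520.00 mg.

1520 mg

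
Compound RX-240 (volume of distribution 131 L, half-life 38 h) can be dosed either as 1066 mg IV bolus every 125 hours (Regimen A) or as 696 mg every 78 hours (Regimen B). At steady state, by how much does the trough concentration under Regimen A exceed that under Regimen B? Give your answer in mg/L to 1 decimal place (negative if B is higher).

Regimen A: f = (1/2)^(125/38) ≈ 0.1023; Cmin,ss = (1066/131)·f/(1−f) ≈ 0.927 mg/L.
Regimen B: f = (1/2)^(78/38) ≈ 0.2410; Cmin,ss = (696/131)·f/(1−f) ≈ 1.687 mg/L.
Difference ≈ 0.927 − 1.687 ≈ -0.760 mg/L.

-0.8 mg/L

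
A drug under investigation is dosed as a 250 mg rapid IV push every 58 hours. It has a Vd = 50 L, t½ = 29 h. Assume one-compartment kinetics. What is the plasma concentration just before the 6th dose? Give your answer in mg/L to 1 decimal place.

f = (1/2)^(τ/t½) = (1/2)^(58/29) ≈ 0.2500.
C₀ = D/Vd = 250/50 ≈ 5.000 mg/L.
Before the 6th dose, 5 doses have been given. Superposition: Cmin = C₀·(f + f² + … + f^5).
≈ 5.000 × (0.2500 + 0.0625 + 0.0156 + 0.0039 + 0.0010) ≈ 5.000 × 0.3330 ≈ 1.665 mg/L.

1.7 mg/L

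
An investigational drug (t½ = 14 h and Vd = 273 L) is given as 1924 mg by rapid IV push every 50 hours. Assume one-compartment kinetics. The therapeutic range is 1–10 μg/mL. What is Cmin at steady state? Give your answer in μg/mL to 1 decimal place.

Over one 50-h interval, 50/14 ≈ 3.5714 half-lives elapse, leaving f ≈ 0.0841 of each dose.
Accumulation ratio R = 1/(1 − f) ≈ 1/0.9159 ≈ 1.0918.
Each bolus raises the concentration by D/Vd = 1924/273 ≈ 7.048 μg/mL.
Cmax,ss = C₀/(1 − f) ≈ 7.048/0.9159 ≈ 7.695 μg/mL.
Steady-state trough Cmin,ss = Cmax,ss·f ≈ 7.695 × 0.0841 ≈ 0.647 μg/mL.
Trough 0.6 μg/mL vs MEC 1 μg/mL: subtherapeutic.

0.6 μg/mL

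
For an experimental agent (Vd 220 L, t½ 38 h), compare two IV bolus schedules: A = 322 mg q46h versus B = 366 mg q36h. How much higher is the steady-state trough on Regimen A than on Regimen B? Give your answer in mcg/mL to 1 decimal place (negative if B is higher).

Regimen A: f = (1/2)^(46/38) ≈ 0.4321; Cmin,ss = (322/220)·f/(1−f) ≈ 1.114 mcg/mL.
Regimen B: f = (1/2)^(36/38) ≈ 0.5186; Cmin,ss = (366/220)·f/(1−f) ≈ 1.792 mcg/mL.
Difference ≈ 1.114 − 1.792 ≈ -0.678 mcg/mL.

-0.7 mcg/mL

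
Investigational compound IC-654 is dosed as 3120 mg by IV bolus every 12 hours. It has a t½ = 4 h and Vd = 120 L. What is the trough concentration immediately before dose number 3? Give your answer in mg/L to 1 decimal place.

3.7 mg/L

f = (1/2)^(τ/t½) = (1/2)^(12/4) ≈ 0.1250.
C₀ = D/Vd = 3120/120 ≈ 26.000 mg/L.
Before the 3rd dose, 2 doses have been given. Superposition: Cmin = C₀·(f + f²).
≈ 26.000 × (0.1250 + 0.0156) ≈ 26.000 × 0.1406 ≈ 3.656 mg/L.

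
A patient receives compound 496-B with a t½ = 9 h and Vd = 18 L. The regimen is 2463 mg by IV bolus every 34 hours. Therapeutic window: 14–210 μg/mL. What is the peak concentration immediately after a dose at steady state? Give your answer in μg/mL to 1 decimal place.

k = ln2/t½ = ln2/9 ≈ 0.077016 h⁻¹; fraction remaining f = e^(−kτ) = e^(−0.077016×34) ≈ 0.0729.
At steady state, accumulation factor R = 1/(1 − e^(−kτ)) ≈ 1.0786.
Each bolus raises the concentration by D/Vd = 2463/18 ≈ 136.833 μg/mL.
Steady-state peak Cmax,ss = C₀·R ≈ 136.833 × 1.0786 ≈ 147.588 μg/mL.
Peak 147.6 μg/mL vs MTC 210 μg/mL: below toxic threshold.

147.6 μg/mL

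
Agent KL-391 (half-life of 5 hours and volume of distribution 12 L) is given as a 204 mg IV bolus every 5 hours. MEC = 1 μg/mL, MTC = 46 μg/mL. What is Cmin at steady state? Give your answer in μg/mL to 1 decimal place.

17.0 μg/mL

τ = 5 h = 1 half-life, so f = (1/2)^1 = 0.5.
At steady state, R = 1/(1 − 0.5) = 2/1.
Single-dose peak C₀ = D/Vd = 204/12 = 17 μg/mL.
Steady-state peak Cmax,ss = C₀·R = 17 × 2/1 ≈ 34.000 μg/mL.
Steady-state trough Cmin,ss = Cmax,ss·f ≈ 34.000 × 0.5 ≈ 17.000 μg/mL.
Trough 17.0 μg/mL vs MEC 1 μg/mL: adequate.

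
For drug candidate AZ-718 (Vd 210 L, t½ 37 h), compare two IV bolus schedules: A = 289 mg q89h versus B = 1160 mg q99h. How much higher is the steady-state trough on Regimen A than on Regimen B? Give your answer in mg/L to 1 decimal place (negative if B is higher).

Regimen A: f = (1/2)^(89/37) ≈ 0.1888; Cmin,ss = (289/210)·f/(1−f) ≈ 0.320 mg/L.
Regimen B: f = (1/2)^(99/37) ≈ 0.1565; Cmin,ss = (1160/210)·f/(1−f) ≈ 1.025 mg/L.
Difference ≈ 0.320 − 1.025 ≈ -0.705 mg/L.

-0.7 mg/L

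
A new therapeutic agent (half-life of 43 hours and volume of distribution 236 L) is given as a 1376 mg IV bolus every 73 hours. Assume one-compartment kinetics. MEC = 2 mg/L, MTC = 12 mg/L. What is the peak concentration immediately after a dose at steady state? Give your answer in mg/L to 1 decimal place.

Over one 73-h interval, 73/43 ≈ 1.6977 half-lives elapse, leaving f ≈ 0.3083 of each dose.
At steady state, accumulation factor R = 1/(1 − e^(−kτ)) ≈ 1.4457.
Single-dose peak C₀ = D/Vd = 1376/236 ≈ 5.831 mg/L.
Cmax,ss = C₀/(1 − f) ≈ 5.831/0.6917 ≈ 8.430 mg/L.
Peak 8.4 mg/L vs MTC 12 mg/L: below toxic threshold.

8.4 mg/L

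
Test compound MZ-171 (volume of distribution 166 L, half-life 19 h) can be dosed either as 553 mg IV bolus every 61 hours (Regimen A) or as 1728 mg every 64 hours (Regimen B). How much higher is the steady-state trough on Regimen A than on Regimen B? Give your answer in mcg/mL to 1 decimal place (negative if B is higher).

-0.7 mcg/mL

Regimen A: f = (1/2)^(61/19) ≈ 0.1080; Cmin,ss = (553/166)·f/(1−f) ≈ 0.403 mcg/mL.
Regimen B: f = (1/2)^(64/19) ≈ 0.0968; Cmin,ss = (1728/166)·f/(1−f) ≈ 1.116 mcg/mL.
Difference ≈ 0.403 − 1.116 ≈ -0.713 mcg/mL.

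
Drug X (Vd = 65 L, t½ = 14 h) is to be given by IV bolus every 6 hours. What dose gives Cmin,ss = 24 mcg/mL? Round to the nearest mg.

540 mg

τ/t½ = 6/14 ≈ 0.42857, so f = (1/2)^(6/14) ≈ 0.742997.
Cmin,ss = (D/Vd)·f/(1−f), so D = Cmin,ss·Vd·(1−f)/f.
D = 24 × 65 × (1−f)/f ≈ 24 × 65 × 0.34590 ≈ 539.60 mg.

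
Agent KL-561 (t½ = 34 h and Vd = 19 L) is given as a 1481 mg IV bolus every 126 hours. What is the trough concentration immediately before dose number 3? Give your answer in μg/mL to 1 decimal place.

6.4 μg/mL

f = (1/2)^(τ/t½) = (1/2)^(126/34) ≈ 0.0766.
C₀ = D/Vd = 1481/19 ≈ 77.947 μg/mL.
Before the 3rd dose, 2 doses have been given. Superposition: Cmin = C₀·(f + f²).
≈ 77.947 × (0.0766 + 0.0059) ≈ 77.947 × 0.0825 ≈ 6.431 μg/mL.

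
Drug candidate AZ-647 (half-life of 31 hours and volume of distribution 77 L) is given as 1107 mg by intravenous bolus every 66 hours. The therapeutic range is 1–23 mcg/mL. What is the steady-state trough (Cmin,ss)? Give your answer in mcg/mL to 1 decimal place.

k = ln2/t½ = ln2/31 ≈ 0.022360 h⁻¹; fraction remaining f = e^(−kτ) = e^(−0.022360×66) ≈ 0.2286.
At steady state, accumulation factor R = 1/(1 − e^(−kτ)) ≈ 1.2963.
Each bolus raises the concentration by D/Vd = 1107/77 ≈ 14.377 mcg/mL.
Steady-state peak Cmax,ss = C₀·R ≈ 14.377 × 1.2963 ≈ 18.637 mcg/mL.
Steady-state trough Cmin,ss = Cmax,ss·f ≈ 18.637 × 0.2286 ≈ 4.260 mcg/mL.
Trough 4.3 mcg/mL vs MEC 1 mcg/mL: adequate.

4.3 mcg/mL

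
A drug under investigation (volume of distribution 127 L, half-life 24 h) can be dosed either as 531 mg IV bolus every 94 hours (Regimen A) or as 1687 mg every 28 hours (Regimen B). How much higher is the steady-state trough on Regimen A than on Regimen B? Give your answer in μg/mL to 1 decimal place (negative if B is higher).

-10.4 μg/mL

Regimen A: f = (1/2)^(94/24) ≈ 0.0662; Cmin,ss = (531/127)·f/(1−f) ≈ 0.296 μg/mL.
Regimen B: f = (1/2)^(28/24) ≈ 0.4454; Cmin,ss = (1687/127)·f/(1−f) ≈ 10.668 μg/mL.
Difference ≈ 0.296 − 10.668 ≈ -10.372 μg/mL.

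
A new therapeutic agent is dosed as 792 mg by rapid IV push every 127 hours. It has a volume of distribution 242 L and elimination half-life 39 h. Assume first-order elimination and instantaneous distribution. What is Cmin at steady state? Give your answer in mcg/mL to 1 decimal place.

0.4 mcg/mL

Over one 127-h interval, 127/39 ≈ 3.2564 half-lives elapse, leaving f ≈ 0.1046 of each dose.
At steady state, accumulation factor R = 1/(1 − e^(−kτ)) ≈ 1.1168.
Each bolus raises the concentration by D/Vd = 792/242 ≈ 3.273 mcg/mL.
Cmax,ss = C₀/(1 − f) ≈ 3.273/0.8954 ≈ 3.655 mcg/mL.
One interval later, Cmin,ss = Cmax,ss·e^(−kτ) ≈ 3.655 × 0.1046 ≈ 0.382 mcg/mL.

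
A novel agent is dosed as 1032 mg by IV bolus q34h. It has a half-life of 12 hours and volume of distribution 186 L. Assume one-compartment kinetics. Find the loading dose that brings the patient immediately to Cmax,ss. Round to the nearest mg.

f = (1/2)^(34/12) ≈ 0.140308; accumulation ratio R = 1/(1−f) ≈ 1.16321.
Loading dose to hit Cmax,ss on first dose: D_load = D_maint·R ≈ 1032 × 1.16321 ≈ 1200.43 mg.

1200 mg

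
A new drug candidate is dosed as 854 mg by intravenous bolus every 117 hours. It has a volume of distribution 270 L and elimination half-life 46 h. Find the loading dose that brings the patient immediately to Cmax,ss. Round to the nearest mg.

1031 mg

f = (1/2)^(117/46) ≈ 0.171529; accumulation ratio R = 1/(1−f) ≈ 1.20704.
Loading dose to hit Cmax,ss on first dose: D_load = D_maint·R ≈ 854 × 1.20704 ≈ 1030.81 mg.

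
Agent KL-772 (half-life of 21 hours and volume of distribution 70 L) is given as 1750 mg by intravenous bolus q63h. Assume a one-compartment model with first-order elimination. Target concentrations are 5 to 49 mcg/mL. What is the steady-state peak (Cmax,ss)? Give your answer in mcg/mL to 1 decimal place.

τ = 63 h = 3 half-lives, so f = (1/2)^3 = 0.125.
At steady state, R = 1/(1 − 0.125) = 8/7.
Single-dose peak C₀ = D/Vd = 1750/70 = 25 mcg/mL.
Steady-state peak Cmax,ss = C₀·R = 25 × 8/7 ≈ 28.571 mcg/mL.
Peak 28.6 mcg/mL vs MTC 49 mcg/mL: below toxic threshold.

28.6 mcg/mL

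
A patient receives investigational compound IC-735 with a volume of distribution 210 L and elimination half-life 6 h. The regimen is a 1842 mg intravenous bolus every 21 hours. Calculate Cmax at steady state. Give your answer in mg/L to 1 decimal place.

9.6 mg/L

Over one 21-h interval, 21/6 ≈ 3.5 half-lives elapse, leaving f ≈ 0.0884 of each dose.
At steady state, accumulation factor R = 1/(1 − e^(−kτ)) ≈ 1.0970.
Each bolus raises the concentration by D/Vd = 1842/210 ≈ 8.771 mg/L.
Cmax,ss = C₀/(1 − f) ≈ 8.771/0.9116 ≈ 9.622 mg/L.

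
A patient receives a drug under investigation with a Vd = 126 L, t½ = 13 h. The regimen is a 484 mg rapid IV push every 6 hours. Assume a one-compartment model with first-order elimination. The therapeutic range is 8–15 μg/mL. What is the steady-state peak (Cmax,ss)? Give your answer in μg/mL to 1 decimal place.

τ/t½ = 6/13 ≈ 0.46154, so fraction remaining f = (1/2)^(6/13) ≈ 0.7262.
At steady state, accumulation factor R = 1/(1 − e^(−kτ)) ≈ 3.6523.
Each bolus raises the concentration by D/Vd = 484/126 ≈ 3.841 μg/mL.
Cmax,ss = C₀/(1 − f) ≈ 3.841/0.2738 ≈ 14.028 μg/mL.
Peak 14.0 μg/mL vs MTC 15 μg/mL: below toxic threshold.

14.0 μg/mL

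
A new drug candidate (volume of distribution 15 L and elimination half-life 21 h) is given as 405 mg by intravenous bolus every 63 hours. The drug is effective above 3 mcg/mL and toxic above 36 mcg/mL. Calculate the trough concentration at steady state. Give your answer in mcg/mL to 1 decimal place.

3.9 mcg/mL

τ = 63 h = 3 half-lives, so f = (1/2)^3 = 0.125.
At steady state, R = 1/(1 − 0.125) = 8/7.
Single-dose peak C₀ = D/Vd = 405/15 = 27 mcg/mL.
Steady-state peak Cmax,ss = C₀·R = 27 × 8/7 ≈ 30.857 mcg/mL.
Steady-state trough Cmin,ss = Cmax,ss·f ≈ 30.857 × 0.125 ≈ 3.857 mcg/mL.
Trough 3.9 mcg/mL vs MEC 3 mcg/mL: adequate.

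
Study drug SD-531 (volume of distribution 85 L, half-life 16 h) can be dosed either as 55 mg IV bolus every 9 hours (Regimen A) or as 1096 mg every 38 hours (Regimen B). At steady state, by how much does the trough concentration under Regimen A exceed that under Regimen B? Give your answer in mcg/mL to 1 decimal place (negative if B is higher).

-1.7 mcg/mL

Regimen A: f = (1/2)^(9/16) ≈ 0.6771; Cmin,ss = (55/85)·f/(1−f) ≈ 1.357 mcg/mL.
Regimen B: f = (1/2)^(38/16) ≈ 0.1928; Cmin,ss = (1096/85)·f/(1−f) ≈ 3.080 mcg/mL.
Difference ≈ 1.357 − 3.080 ≈ -1.723 mcg/mL.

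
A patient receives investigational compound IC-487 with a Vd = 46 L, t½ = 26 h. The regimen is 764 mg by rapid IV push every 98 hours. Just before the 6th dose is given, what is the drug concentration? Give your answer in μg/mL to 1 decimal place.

1.3 μg/mL

f = (1/2)^(τ/t½) = (1/2)^(98/26) ≈ 0.0733.
C₀ = D/Vd = 764/46 ≈ 16.609 μg/mL.
Before the 6th dose, 5 doses have been given. Superposition: Cmin = C₀·(f + f² + … + f^5).
≈ 16.609 × (0.0733 + 0.0054 + 0.0004 + 0.0000 + 0.0000) ≈ 16.609 × 0.0791 ≈ 1.314 μg/mL.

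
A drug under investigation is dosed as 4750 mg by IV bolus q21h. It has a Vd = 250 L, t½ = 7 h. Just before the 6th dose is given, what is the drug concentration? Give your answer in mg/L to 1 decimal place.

2.7 mg/L

f = (1/2)^(τ/t½) = (1/2)^(21/7) ≈ 0.1250.
C₀ = D/Vd = 4750/250 ≈ 19.000 mg/L.
Before the 6th dose, 5 doses have been given. Superposition: Cmin = C₀·(f + f² + … + f^5).
≈ 19.000 × (0.1250 + 0.0156 + 0.0020 + 0.0002 + 0.0000) ≈ 19.000 × 0.1428 ≈ 2.713 mg/L.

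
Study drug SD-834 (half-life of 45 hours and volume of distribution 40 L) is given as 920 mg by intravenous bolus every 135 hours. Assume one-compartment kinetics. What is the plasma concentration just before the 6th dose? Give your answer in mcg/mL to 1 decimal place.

f = (1/2)^(τ/t½) = (1/2)^(135/45) ≈ 0.1250.
C₀ = D/Vd = 920/40 ≈ 23.000 mcg/mL.
Before the 6th dose, 5 doses have been given. Superposition: Cmin = C₀·(f + f² + … + f^5).
≈ 23.000 × (0.1250 + 0.0156 + 0.0020 + 0.0002 + 0.0000) ≈ 23.000 × 0.1428 ≈ 3.284 mcg/mL.

3.3 mcg/mL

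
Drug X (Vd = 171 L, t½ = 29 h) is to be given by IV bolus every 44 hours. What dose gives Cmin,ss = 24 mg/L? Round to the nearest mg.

τ/t½ = 44/29 ≈ 1.5172, so f = (1/2)^(44/29) ≈ 0.349353.
Cmin,ss = (D/Vd)·f/(1−f), so D = Cmin,ss·Vd·(1−f)/f.
D = 24 × 171 × (1−f)/f ≈ 24 × 171 × 1.86243 ≈ 7643.41 mg.

7643 mg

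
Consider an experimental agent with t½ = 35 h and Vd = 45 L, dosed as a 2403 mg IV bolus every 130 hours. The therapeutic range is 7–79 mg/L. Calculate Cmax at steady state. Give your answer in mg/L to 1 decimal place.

57.8 mg/L

τ/t½ = 130/35 ≈ 3.7143, so fraction remaining f = (1/2)^(130/35) ≈ 0.0762.
At steady state, accumulation factor R = 1/(1 − e^(−kτ)) ≈ 1.0825.
Single-dose peak C₀ = D/Vd = 2403/45 ≈ 53.400 mg/L.
Steady-state peak Cmax,ss = C₀·R ≈ 53.400 × 1.0825 ≈ 57.806 mg/L.
Peak 57.8 mg/L vs MTC 79 mg/L: below toxic threshold.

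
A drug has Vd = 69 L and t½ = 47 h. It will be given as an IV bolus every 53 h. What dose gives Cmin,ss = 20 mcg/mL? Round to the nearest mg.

τ/t½ = 53/47 ≈ 1.1277, so f = (1/2)^(53/47) ≈ 0.457658.
Cmin,ss = (D/Vd)·f/(1−f), so D = Cmin,ss·Vd·(1−f)/f.
D = 20 × 69 × (1−f)/f ≈ 20 × 69 × 1.18504 ≈ 1635.36 mg.

1635 mg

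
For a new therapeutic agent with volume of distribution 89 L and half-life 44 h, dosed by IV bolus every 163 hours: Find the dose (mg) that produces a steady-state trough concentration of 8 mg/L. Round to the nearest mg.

τ/t½ = 163/44 ≈ 3.7045, so f = (1/2)^(163/44) ≈ 0.076704.
Cmin,ss = (D/Vd)·f/(1−f), so D = Cmin,ss·Vd·(1−f)/f.
D = 8 × 89 × (1−f)/f ≈ 8 × 89 × 12.03713 ≈ 8570.44 mg.

8570 mg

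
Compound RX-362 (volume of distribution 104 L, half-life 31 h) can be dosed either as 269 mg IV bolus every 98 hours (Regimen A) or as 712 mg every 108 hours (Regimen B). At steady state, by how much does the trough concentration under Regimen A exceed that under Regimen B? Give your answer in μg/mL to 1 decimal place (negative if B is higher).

Regimen A: f = (1/2)^(98/31) ≈ 0.1118; Cmin,ss = (269/104)·f/(1−f) ≈ 0.326 μg/mL.
Regimen B: f = (1/2)^(108/31) ≈ 0.0894; Cmin,ss = (712/104)·f/(1−f) ≈ 0.672 μg/mL.
Difference ≈ 0.326 − 0.672 ≈ -0.346 μg/mL.

-0.3 μg/mL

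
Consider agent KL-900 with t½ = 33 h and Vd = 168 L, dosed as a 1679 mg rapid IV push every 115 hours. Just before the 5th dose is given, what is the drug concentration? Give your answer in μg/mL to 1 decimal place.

1.0 μg/mL

f = (1/2)^(τ/t½) = (1/2)^(115/33) ≈ 0.0893.
C₀ = D/Vd = 1679/168 ≈ 9.994 μg/mL.
Before the 5th dose, 4 doses have been given. Superposition: Cmin = C₀·(f + f² + … + f^4).
≈ 9.994 × (0.0893 + 0.0080 + 0.0007 + 0.0001) ≈ 9.994 × 0.0981 ≈ 0.980 μg/mL.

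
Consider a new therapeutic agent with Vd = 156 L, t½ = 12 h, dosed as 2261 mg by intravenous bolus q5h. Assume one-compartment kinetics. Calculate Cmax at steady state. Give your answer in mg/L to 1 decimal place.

57.8 mg/L

k = ln2/t½ = ln2/12 ≈ 0.057762 h⁻¹; fraction remaining f = e^(−kτ) = e^(−0.057762×5) ≈ 0.7492.
At steady state, accumulation factor R = 1/(1 − e^(−kτ)) ≈ 3.9872.
Each bolus raises the concentration by D/Vd = 2261/156 ≈ 14.494 mg/L.
Cmax,ss = C₀/(1 − f) ≈ 14.494/0.2508 ≈ 57.791 mg/L.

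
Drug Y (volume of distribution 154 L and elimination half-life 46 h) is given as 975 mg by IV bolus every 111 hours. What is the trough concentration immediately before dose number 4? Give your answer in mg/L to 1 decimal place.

f = (1/2)^(τ/t½) = (1/2)^(111/46) ≈ 0.1878.
C₀ = D/Vd = 975/154 ≈ 6.331 mg/L.
Before the 4th dose, 3 doses have been given. Superposition: Cmin = C₀·(f + f² + … + f^3).
≈ 6.331 × (0.1878 + 0.0353 + 0.0066) ≈ 6.331 × 0.2297 ≈ 1.454 mg/L.

1.5 mg/L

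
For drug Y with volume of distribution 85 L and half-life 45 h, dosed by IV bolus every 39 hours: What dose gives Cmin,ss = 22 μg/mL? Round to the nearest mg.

1540 mg

τ/t½ = 39/45 ≈ 0.86667, so f = (1/2)^(39/45) ≈ 0.548412.
Cmin,ss = (D/Vd)·f/(1−f), so D = Cmin,ss·Vd·(1−f)/f.
D = 22 × 85 × (1−f)/f ≈ 22 × 85 × 0.82345 ≈ 1539.85 mg.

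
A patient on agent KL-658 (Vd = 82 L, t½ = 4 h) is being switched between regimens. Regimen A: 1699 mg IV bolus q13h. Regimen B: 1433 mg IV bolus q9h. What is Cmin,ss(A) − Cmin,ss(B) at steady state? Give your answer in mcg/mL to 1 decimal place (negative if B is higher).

Regimen A: f = (1/2)^(13/4) ≈ 0.1051; Cmin,ss = (1699/82)·f/(1−f) ≈ 2.433 mcg/mL.
Regimen B: f = (1/2)^(9/4) ≈ 0.2102; Cmin,ss = (1433/82)·f/(1−f) ≈ 4.651 mcg/mL.
Difference ≈ 2.433 − 4.651 ≈ -2.218 mcg/mL.

-2.2 mcg/mL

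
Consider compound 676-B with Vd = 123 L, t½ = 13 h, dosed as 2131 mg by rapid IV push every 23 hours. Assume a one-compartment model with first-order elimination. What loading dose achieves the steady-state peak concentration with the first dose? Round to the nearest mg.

f = (1/2)^(23/13) ≈ 0.293365; accumulation ratio R = 1/(1−f) ≈ 1.41516.
Loading dose to hit Cmax,ss on first dose: D_load = D_maint·R ≈ 2131 × 1.41516 ≈ 3015.71 mg.

3016 mg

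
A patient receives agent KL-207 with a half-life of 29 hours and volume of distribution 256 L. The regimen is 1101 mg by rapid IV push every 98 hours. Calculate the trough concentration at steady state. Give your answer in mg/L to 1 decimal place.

0.5 mg/L

τ/t½ = 98/29 ≈ 3.3793, so fraction remaining f = (1/2)^(98/29) ≈ 0.0961.
Each bolus raises the concentration by D/Vd = 1101/256 ≈ 4.301 mg/L.
Steady-state trough Cmin,ss = C₀·f/(1−f) ≈ 4.301 × 0.0961/0.9039 ≈ 0.457 mg/L.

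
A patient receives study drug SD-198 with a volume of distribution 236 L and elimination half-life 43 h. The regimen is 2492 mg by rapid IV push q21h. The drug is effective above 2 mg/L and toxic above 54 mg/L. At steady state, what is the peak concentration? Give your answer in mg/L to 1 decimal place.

k = ln2/t½ = ln2/43 ≈ 0.016120 h⁻¹; fraction remaining f = e^(−kτ) = e^(−0.016120×21) ≈ 0.7128.
Accumulation ratio R = 1/(1 − f) ≈ 1/0.2872 ≈ 3.4819.
Single-dose peak C₀ = D/Vd = 2492/236 ≈ 10.559 mg/L.
Cmax,ss = C₀/(1 − f) ≈ 10.559/0.2872 ≈ 36.765 mg/L.
Peak 36.8 mg/L vs MTC 54 mg/L: below toxic threshold.

36.8 mg/L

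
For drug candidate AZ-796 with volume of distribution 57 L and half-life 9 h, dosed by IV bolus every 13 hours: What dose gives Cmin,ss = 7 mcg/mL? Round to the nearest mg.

τ/t½ = 13/9 ≈ 1.4444, so f = (1/2)^(13/9) ≈ 0.367434.
Cmin,ss = (D/Vd)·f/(1−f), so D = Cmin,ss·Vd·(1−f)/f.
D = 7 × 57 × (1−f)/f ≈ 7 × 57 × 1.72158 ≈ 686.91 mg.

687 mg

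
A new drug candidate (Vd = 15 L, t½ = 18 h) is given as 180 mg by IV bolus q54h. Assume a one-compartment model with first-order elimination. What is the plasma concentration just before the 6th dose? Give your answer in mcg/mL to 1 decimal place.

1.7 mcg/mL

f = (1/2)^(τ/t½) = (1/2)^(54/18) ≈ 0.1250.
C₀ = D/Vd = 180/15 ≈ 12.000 mcg/mL.
Before the 6th dose, 5 doses have been given. Superposition: Cmin = C₀·(f + f² + … + f^5).
≈ 12.000 × (0.1250 + 0.0156 + 0.0020 + 0.0002 + 0.0000) ≈ 12.000 × 0.1428 ≈ 1.714 mcg/mL.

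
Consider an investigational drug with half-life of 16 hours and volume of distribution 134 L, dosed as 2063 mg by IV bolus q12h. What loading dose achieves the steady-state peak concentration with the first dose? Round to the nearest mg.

f = (1/2)^(12/16) ≈ 0.594604; accumulation ratio R = 1/(1−f) ≈ 2.46672.
Loading dose to hit Cmax,ss on first dose: D_load = D_maint·R ≈ 2063 × 2.46672 ≈ 5088.84 mg.

5089 mg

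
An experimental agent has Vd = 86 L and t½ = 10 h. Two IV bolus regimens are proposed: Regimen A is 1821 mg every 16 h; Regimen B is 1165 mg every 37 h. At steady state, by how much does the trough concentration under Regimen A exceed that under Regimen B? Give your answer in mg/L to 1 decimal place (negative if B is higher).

Regimen A: f = (1/2)^(16/10) ≈ 0.3299; Cmin,ss = (1821/86)·f/(1−f) ≈ 10.424 mg/L.
Regimen B: f = (1/2)^(37/10) ≈ 0.0769; Cmin,ss = (1165/86)·f/(1−f) ≈ 1.129 mg/L.
Difference ≈ 10.424 − 1.129 ≈ 9.295 mg/L.

9.3 mg/L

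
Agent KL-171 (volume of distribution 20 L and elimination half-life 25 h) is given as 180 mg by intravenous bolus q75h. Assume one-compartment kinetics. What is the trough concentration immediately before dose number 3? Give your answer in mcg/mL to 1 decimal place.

1.3 mcg/mL

f = (1/2)^(τ/t½) = (1/2)^(75/25) ≈ 0.1250.
C₀ = D/Vd = 180/20 ≈ 9.000 mcg/mL.
Before the 3rd dose, 2 doses have been given. Superposition: Cmin = C₀·(f + f²).
≈ 9.000 × (0.1250 + 0.0156) ≈ 9.000 × 0.1406 ≈ 1.265 mcg/mL.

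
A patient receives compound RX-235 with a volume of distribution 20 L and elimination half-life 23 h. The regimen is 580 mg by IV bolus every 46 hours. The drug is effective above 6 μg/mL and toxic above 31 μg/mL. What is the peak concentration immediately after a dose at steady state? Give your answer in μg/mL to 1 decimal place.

38.7 μg/mL

The dosing interval is 2 half-lives, so f = 2^(−2) = 0.25.
Accumulation ratio R = 1/(1 − f) = 1/0.75 = 4/3.
Single-dose peak C₀ = D/Vd = 580/20 = 29 μg/mL.
Steady-state peak Cmax,ss = C₀·R = 29 × 4/3 ≈ 38.667 μg/mL.
Peak 38.7 μg/mL vs MTC 31 μg/mL: exceeds toxic threshold.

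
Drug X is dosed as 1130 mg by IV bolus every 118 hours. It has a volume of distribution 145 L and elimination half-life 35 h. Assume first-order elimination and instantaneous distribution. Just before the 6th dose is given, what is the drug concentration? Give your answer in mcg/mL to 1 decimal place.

0.8 mcg/mL

f = (1/2)^(τ/t½) = (1/2)^(118/35) ≈ 0.0966.
C₀ = D/Vd = 1130/145 ≈ 7.793 mcg/mL.
Before the 6th dose, 5 doses have been given. Superposition: Cmin = C₀·(f + f² + … + f^5).
≈ 7.793 × (0.0966 + 0.0093 + 0.0009 + 0.0001 + 0.0000) ≈ 7.793 × 0.1069 ≈ 0.833 mcg/mL.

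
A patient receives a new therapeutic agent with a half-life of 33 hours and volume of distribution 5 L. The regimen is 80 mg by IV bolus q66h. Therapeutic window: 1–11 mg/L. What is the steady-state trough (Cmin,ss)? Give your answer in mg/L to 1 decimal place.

5.3 mg/L

τ = 66 h = 2 half-lives, so f = (1/2)^2 = 0.25.
At steady state, R = 1/(1 − 0.25) = 4/3.
Single-dose peak C₀ = D/Vd = 80/5 = 16 mg/L.
Steady-state peak Cmax,ss = C₀·R = 16 × 4/3 ≈ 21.333 mg/L.
Steady-state trough Cmin,ss = Cmax,ss·f ≈ 21.333 × 0.25 ≈ 5.333 mg/L.
Trough 5.3 mg/L vs MEC 1 mg/L: adequate.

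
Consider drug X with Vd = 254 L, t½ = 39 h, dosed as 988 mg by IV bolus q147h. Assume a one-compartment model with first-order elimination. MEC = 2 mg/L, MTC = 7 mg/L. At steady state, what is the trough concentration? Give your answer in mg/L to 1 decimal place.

k = ln2/t½ = ln2/39 ≈ 0.017773 h⁻¹; fraction remaining f = e^(−kτ) = e^(−0.017773×147) ≈ 0.0733.
Accumulation ratio R = 1/(1 − f) ≈ 1/0.9267 ≈ 1.0791.
Each bolus raises the concentration by D/Vd = 988/254 ≈ 3.890 mg/L.
Cmax,ss = C₀/(1 − f) ≈ 3.890/0.9267 ≈ 4.198 mg/L.
One interval later, Cmin,ss = Cmax,ss·e^(−kτ) ≈ 4.198 × 0.0733 ≈ 0.308 mg/L.
Trough 0.3 mg/L vs MEC 2 mg/L: subtherapeutic.

0.3 mg/L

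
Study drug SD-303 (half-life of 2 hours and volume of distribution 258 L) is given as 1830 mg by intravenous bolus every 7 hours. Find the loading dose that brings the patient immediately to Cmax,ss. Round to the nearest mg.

f = (1/2)^(7/2) ≈ 0.088388; accumulation ratio R = 1/(1−f) ≈ 1.09696.
Loading dose to hit Cmax,ss on first dose: D_load = D_maint·R ≈ 1830 × 1.09696 ≈ 2007.44 mg.

2007 mg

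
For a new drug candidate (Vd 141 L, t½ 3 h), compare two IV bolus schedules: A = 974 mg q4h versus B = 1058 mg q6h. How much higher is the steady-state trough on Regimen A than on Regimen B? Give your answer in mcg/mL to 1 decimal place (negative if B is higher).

2.0 mcg/mL

Regimen A: f = (1/2)^(4/3) ≈ 0.3969; Cmin,ss = (974/141)·f/(1−f) ≈ 4.546 mcg/mL.
Regimen B: f = (1/2)^(6/3) ≈ 0.2500; Cmin,ss = (1058/141)·f/(1−f) ≈ 2.501 mcg/mL.
Difference ≈ 4.546 − 2.501 ≈ 2.045 mcg/mL.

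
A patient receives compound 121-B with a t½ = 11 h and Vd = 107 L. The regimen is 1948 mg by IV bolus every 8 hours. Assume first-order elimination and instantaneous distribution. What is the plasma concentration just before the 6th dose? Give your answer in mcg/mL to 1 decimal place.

25.5 mcg/mL

f = (1/2)^(τ/t½) = (1/2)^(8/11) ≈ 0.6040.
C₀ = D/Vd = 1948/107 ≈ 18.206 mcg/mL.
Before the 6th dose, 5 doses have been given. Superposition: Cmin = C₀·(f + f² + … + f^5).
≈ 18.206 × (0.6040 + 0.3648 + 0.2203 + 0.1331 + 0.0804) ≈ 18.206 × 1.4026 ≈ 25.536 mcg/mL.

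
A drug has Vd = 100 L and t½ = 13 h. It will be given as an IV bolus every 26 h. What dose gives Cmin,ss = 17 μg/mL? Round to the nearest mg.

5100 mg

τ/t½ = 26/13 ≈ 2, so f = (1/2)^(26/13) ≈ 0.250000.
Cmin,ss = (D/Vd)·f/(1−f), so D = Cmin,ss·Vd·(1−f)/f.
D = 17 × 100 × (1−f)/f ≈ 17 × 100 × 3.00000 ≈ 5100.00 mg.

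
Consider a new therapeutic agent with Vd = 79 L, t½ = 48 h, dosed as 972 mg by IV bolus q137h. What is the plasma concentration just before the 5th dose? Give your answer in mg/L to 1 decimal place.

f = (1/2)^(τ/t½) = (1/2)^(137/48) ≈ 0.1383.
C₀ = D/Vd = 972/79 ≈ 12.304 mg/L.
Before the 5th dose, 4 doses have been given. Superposition: Cmin = C₀·(f + f² + … + f^4).
≈ 12.304 × (0.1383 + 0.0191 + 0.0026 + 0.0004) ≈ 12.304 × 0.1604 ≈ 1.974 mg/L.

2.0 mg/L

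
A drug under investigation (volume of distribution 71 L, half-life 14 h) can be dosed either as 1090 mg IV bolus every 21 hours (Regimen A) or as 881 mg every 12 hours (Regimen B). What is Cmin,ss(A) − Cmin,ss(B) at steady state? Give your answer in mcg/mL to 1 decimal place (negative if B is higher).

-6.9 mcg/mL

Regimen A: f = (1/2)^(21/14) ≈ 0.3536; Cmin,ss = (1090/71)·f/(1−f) ≈ 8.398 mcg/mL.
Regimen B: f = (1/2)^(12/14) ≈ 0.5520; Cmin,ss = (881/71)·f/(1−f) ≈ 15.289 mcg/mL.
Difference ≈ 8.398 − 15.289 ≈ -6.891 mcg/mL.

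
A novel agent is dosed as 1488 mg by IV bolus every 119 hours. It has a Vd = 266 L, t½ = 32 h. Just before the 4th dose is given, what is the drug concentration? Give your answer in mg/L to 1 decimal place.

f = (1/2)^(τ/t½) = (1/2)^(119/32) ≈ 0.0760.
C₀ = D/Vd = 1488/266 ≈ 5.594 mg/L.
Before the 4th dose, 3 doses have been given. Superposition: Cmin = C₀·(f + f² + … + f^3).
≈ 5.594 × (0.0760 + 0.0058 + 0.0004) ≈ 5.594 × 0.0822 ≈ 0.460 mg/L.

0.5 mg/L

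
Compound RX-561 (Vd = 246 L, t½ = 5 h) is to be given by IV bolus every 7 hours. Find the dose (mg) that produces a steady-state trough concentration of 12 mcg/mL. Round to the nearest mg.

4838 mg

τ/t½ = 7/5 ≈ 1.4, so f = (1/2)^(7/5) ≈ 0.378929.
Cmin,ss = (D/Vd)·f/(1−f), so D = Cmin,ss·Vd·(1−f)/f.
D = 12 × 246 × (1−f)/f ≈ 12 × 246 × 1.63902 ≈ 4838.39 mg.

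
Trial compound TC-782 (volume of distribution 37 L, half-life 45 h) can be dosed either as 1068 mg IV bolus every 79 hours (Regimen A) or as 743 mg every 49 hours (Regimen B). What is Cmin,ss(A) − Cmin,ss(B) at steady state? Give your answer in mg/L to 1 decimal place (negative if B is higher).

Regimen A: f = (1/2)^(79/45) ≈ 0.2962; Cmin,ss = (1068/37)·f/(1−f) ≈ 12.148 mg/L.
Regimen B: f = (1/2)^(49/45) ≈ 0.4701; Cmin,ss = (743/37)·f/(1−f) ≈ 17.815 mg/L.
Difference ≈ 12.148 − 17.815 ≈ -5.667 mg/L.

-5.7 mg/L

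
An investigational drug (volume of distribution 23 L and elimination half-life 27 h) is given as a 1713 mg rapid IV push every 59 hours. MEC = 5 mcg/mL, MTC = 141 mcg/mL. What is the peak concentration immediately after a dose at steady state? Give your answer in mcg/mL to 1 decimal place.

95.5 mcg/mL

τ/t½ = 59/27 ≈ 2.1852, so fraction remaining f = (1/2)^(59/27) ≈ 0.2199.
At steady state, accumulation factor R = 1/(1 − e^(−kτ)) ≈ 1.2819.
Single-dose peak C₀ = D/Vd = 1713/23 ≈ 74.478 mcg/mL.
Steady-state peak Cmax,ss = C₀·R ≈ 74.478 × 1.2819 ≈ 95.473 mcg/mL.
Peak 95.5 mcg/mL vs MTC 141 mcg/mL: below toxic threshold.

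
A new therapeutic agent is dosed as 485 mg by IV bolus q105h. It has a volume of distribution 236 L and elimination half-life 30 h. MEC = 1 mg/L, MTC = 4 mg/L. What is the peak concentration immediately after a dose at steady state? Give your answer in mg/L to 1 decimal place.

k = ln2/t½ = ln2/30 ≈ 0.023105 h⁻¹; fraction remaining f = e^(−kτ) = e^(−0.023105×105) ≈ 0.0884.
At steady state, accumulation factor R = 1/(1 − e^(−kτ)) ≈ 1.0970.
Single-dose peak C₀ = D/Vd = 485/236 ≈ 2.055 mg/L.
Cmax,ss = C₀/(1 − f) ≈ 2.055/0.9116 ≈ 2.254 mg/L.
Peak 2.3 mg/L vs MTC 4 mg/L: below toxic threshold.

2.3 mg/L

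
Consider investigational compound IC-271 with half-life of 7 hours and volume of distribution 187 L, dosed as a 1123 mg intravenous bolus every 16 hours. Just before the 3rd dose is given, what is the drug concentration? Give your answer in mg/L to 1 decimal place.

f = (1/2)^(τ/t½) = (1/2)^(16/7) ≈ 0.2051.
C₀ = D/Vd = 1123/187 ≈ 6.005 mg/L.
Before the 3rd dose, 2 doses have been given. Superposition: Cmin = C₀·(f + f²).
≈ 6.005 × (0.2051 + 0.0421) ≈ 6.005 × 0.2472 ≈ 1.484 mg/L.

1.5 mg/L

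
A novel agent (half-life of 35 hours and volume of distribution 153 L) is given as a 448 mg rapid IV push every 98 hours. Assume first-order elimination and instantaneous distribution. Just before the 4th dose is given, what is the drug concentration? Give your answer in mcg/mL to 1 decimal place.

f = (1/2)^(τ/t½) = (1/2)^(98/35) ≈ 0.1436.
C₀ = D/Vd = 448/153 ≈ 2.928 mcg/mL.
Before the 4th dose, 3 doses have been given. Superposition: Cmin = C₀·(f + f² + … + f^3).
≈ 2.928 × (0.1436 + 0.0206 + 0.0030) ≈ 2.928 × 0.1672 ≈ 0.490 mcg/mL.

0.5 mcg/mL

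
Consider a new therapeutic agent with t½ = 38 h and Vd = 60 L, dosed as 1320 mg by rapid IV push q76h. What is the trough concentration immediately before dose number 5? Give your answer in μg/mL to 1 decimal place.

f = (1/2)^(τ/t½) = (1/2)^(76/38) ≈ 0.2500.
C₀ = D/Vd = 1320/60 ≈ 22.000 μg/mL.
Before the 5th dose, 4 doses have been given. Superposition: Cmin = C₀·(f + f² + … + f^4).
≈ 22.000 × (0.2500 + 0.0625 + 0.0156 + 0.0039) ≈ 22.000 × 0.3320 ≈ 7.304 μg/mL.

7.3 μg/mL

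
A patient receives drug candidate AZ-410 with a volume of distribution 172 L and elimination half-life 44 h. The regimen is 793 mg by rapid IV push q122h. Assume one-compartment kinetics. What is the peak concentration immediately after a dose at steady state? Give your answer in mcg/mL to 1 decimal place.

Over one 122-h interval, 122/44 ≈ 2.7727 half-lives elapse, leaving f ≈ 0.1463 of each dose.
At steady state, accumulation factor R = 1/(1 − e^(−kτ)) ≈ 1.1714.
Each bolus raises the concentration by D/Vd = 793/172 ≈ 4.610 mcg/mL.
Steady-state peak Cmax,ss = C₀·R ≈ 4.610 × 1.1714 ≈ 5.400 mcg/mL.

5.4 mcg/mL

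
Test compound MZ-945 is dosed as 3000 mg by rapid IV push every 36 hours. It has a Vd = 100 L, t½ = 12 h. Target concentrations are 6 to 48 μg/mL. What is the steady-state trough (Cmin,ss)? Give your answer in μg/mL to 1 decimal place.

4.3 μg/mL

The dosing interval is 3 half-lives, so f = 2^(−3) = 0.125.
At steady state, R = 1/(1 − 0.125) = 8/7.
Single-dose peak C₀ = D/Vd = 3000/100 = 30 μg/mL.
Steady-state peak Cmax,ss = C₀·R = 30 × 8/7 ≈ 34.286 μg/mL.
Steady-state trough Cmin,ss = Cmax,ss·f ≈ 34.286 × 0.125 ≈ 4.286 μg/mL.
Trough 4.3 μg/mL vs MEC 6 μg/mL: subtherapeutic.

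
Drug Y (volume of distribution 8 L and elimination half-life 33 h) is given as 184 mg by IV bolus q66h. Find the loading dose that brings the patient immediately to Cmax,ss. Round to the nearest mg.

245 mg

f = (1/2)^(66/33) ≈ 0.250000; accumulation ratio R = 1/(1−f) ≈ 1.33333.
Loading dose to hit Cmax,ss on first dose: D_load = D_maint·R ≈ 184 × 1.33333 ≈ 245.33 mg.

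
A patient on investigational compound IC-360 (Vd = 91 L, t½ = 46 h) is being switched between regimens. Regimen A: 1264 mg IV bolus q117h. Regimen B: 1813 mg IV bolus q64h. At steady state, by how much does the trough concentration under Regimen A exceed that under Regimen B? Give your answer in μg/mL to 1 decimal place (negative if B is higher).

-9.4 μg/mL

Regimen A: f = (1/2)^(117/46) ≈ 0.1715; Cmin,ss = (1264/91)·f/(1−f) ≈ 2.875 μg/mL.
Regimen B: f = (1/2)^(64/46) ≈ 0.3812; Cmin,ss = (1813/91)·f/(1−f) ≈ 12.273 μg/mL.
Difference ≈ 2.875 − 12.273 ≈ -9.398 μg/mL.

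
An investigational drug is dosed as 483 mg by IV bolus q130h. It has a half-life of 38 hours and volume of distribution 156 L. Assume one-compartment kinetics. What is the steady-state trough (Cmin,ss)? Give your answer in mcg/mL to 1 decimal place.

0.3 mcg/mL

k = ln2/t½ = ln2/38 ≈ 0.018241 h⁻¹; fraction remaining f = e^(−kτ) = e^(−0.018241×130) ≈ 0.0934.
Single-dose peak C₀ = D/Vd = 483/156 ≈ 3.096 mcg/mL.
Steady-state trough Cmin,ss = C₀·f/(1−f) ≈ 3.096 × 0.0934/0.9066 ≈ 0.319 mcg/mL.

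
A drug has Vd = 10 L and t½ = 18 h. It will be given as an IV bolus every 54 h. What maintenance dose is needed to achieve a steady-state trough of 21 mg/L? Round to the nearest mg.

1470 mg

τ/t½ = 54/18 ≈ 3, so f = (1/2)^(54/18) ≈ 0.125000.
Cmin,ss = (D/Vd)·f/(1−f), so D = Cmin,ss·Vd·(1−f)/f.
D = 21 × 10 × (1−f)/f ≈ 21 × 10 × 7.00000 ≈ 1470.00 mg.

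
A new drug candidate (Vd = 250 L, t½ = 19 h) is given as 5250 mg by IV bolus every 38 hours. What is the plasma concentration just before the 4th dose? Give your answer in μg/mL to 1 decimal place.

6.9 μg/mL

f = (1/2)^(τ/t½) = (1/2)^(38/19) ≈ 0.2500.
C₀ = D/Vd = 5250/250 ≈ 21.000 μg/mL.
Before the 4th dose, 3 doses have been given. Superposition: Cmin = C₀·(f + f² + … + f^3).
≈ 21.000 × (0.2500 + 0.0625 + 0.0156) ≈ 21.000 × 0.3281 ≈ 6.890 μg/mL.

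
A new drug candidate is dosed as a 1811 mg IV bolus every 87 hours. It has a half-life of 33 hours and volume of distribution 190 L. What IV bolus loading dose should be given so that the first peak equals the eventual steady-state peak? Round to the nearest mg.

f = (1/2)^(87/33) ≈ 0.160833; accumulation ratio R = 1/(1−f) ≈ 1.19166.
Loading dose to hit Cmax,ss on first dose: D_load = D_maint·R ≈ 1811 × 1.19166 ≈ 2158.10 mg.

2158 mg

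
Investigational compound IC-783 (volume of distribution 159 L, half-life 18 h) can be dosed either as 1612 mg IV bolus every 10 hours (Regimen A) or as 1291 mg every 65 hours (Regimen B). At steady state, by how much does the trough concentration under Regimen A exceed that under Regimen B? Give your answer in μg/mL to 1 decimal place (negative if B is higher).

Regimen A: f = (1/2)^(10/18) ≈ 0.6804; Cmin,ss = (1612/159)·f/(1−f) ≈ 21.584 μg/mL.
Regimen B: f = (1/2)^(65/18) ≈ 0.0818; Cmin,ss = (1291/159)·f/(1−f) ≈ 0.723 μg/mL.
Difference ≈ 21.584 − 0.723 ≈ 20.861 μg/mL.

20.9 μg/mL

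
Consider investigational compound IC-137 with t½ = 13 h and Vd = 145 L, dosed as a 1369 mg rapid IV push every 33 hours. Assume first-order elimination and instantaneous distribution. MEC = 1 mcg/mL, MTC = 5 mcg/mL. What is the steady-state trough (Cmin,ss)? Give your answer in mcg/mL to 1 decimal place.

Over one 33-h interval, 33/13 ≈ 2.5385 half-lives elapse, leaving f ≈ 0.1721 of each dose.
Accumulation ratio R = 1/(1 − f) ≈ 1/0.8279 ≈ 1.2079.
Single-dose peak C₀ = D/Vd = 1369/145 ≈ 9.441 mcg/mL.
Cmax,ss = C₀/(1 − f) ≈ 9.441/0.8279 ≈ 11.404 mcg/mL.
Steady-state trough Cmin,ss = Cmax,ss·f ≈ 11.404 × 0.1721 ≈ 1.963 mcg/mL.
Trough 2.0 mcg/mL vs MEC 1 mcg/mL: adequate.

2.0 mcg/mL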